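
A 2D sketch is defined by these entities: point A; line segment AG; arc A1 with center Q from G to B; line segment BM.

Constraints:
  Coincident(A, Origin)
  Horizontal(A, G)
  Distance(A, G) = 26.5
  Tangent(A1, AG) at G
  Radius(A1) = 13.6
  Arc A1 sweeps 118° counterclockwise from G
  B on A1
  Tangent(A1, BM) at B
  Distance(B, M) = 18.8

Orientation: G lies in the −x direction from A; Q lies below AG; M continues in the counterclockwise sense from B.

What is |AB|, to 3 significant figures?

43.4

A is at the origin; AG is horizontal with |AG| = 26.5 and G on the −x side, so G = (-26.5, 0.00). Tangency of A1 to AG means the radius QG is perpendicular to AG, so Q = G + (0, -13.6) = (-26.5, -13.6). On A1, G sits at bearing 90° from Q; a 118° counterclockwise sweep puts B at bearing 208°, so B = Q + 13.6·(cos 208°, sin 208°) = (-38.5, -20.0). Then |AB| = |B − A| = 43.4.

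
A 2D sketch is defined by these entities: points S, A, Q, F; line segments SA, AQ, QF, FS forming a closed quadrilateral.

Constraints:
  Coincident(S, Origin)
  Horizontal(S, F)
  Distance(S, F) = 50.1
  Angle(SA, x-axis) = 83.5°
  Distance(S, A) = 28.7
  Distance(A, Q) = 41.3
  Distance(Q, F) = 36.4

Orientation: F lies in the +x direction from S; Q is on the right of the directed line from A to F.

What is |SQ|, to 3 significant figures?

18.9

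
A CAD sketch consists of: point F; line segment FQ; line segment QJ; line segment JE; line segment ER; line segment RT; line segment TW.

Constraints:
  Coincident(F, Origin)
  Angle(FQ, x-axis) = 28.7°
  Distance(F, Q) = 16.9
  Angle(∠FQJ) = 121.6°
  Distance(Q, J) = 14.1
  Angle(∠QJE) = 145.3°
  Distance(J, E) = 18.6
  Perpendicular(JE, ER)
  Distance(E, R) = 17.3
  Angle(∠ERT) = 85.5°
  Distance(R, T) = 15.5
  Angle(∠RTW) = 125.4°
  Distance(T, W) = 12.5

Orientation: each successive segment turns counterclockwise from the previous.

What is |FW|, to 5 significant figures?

20.900

∠ERT = 85.5° gives RT at -53.700° from the x-axis; with |RT| = 15.5, T = (0.20881, 16.398). ∠RTW = 125.4° gives TW at 0.90000° from the x-axis; with |TW| = 12.5, W = (12.707, 16.594). Then |FW| = |W − F| = 20.900.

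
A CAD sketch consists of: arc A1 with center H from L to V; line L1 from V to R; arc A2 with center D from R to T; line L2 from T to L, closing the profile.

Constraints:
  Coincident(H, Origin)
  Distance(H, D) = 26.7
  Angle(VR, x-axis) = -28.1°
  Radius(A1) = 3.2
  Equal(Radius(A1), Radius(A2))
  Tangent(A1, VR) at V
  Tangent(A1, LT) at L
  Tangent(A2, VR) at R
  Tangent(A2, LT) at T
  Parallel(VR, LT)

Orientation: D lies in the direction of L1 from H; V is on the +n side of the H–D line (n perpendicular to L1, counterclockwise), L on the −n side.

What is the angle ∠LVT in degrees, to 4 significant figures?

76.52°

The slot axis is L1's direction at -28.1°, so u = (cos -28.1°, sin -28.1°) = (0.8821, -0.4710) and n = (−sin -28.1°, cos -28.1°) = (0.4710, 0.8821). H is at the origin and D lies 26.7 along u from H, so D = 26.7·u = (23.55, -12.58). Tangency of A1 to both parallel lines with radius 3.2 puts V and L at H ± 3.2·n: V = (1.507, 2.823), L = (-1.507, -2.823). Equal radii place R and T the same way about D: R = D + 3.2·n = (25.06, -9.753), T = D − 3.2·n = (22.05, -15.40). Then cos ∠LVT = VL·VT / (|VL||VT|), giving 76.52°.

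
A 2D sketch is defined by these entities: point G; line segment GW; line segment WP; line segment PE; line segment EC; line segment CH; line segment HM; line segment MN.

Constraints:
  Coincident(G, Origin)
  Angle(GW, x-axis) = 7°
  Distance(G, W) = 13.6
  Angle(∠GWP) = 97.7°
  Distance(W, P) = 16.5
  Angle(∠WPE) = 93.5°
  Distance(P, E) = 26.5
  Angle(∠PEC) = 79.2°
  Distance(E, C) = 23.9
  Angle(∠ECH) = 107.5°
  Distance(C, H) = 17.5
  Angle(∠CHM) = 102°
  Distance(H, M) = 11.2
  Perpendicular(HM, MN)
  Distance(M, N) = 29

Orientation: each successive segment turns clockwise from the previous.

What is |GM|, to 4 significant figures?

12.04

G is at the origin; GW runs at 7.0° with length 13.6, so W = (13.50, 1.657). ∠GWP = 97.7° gives WP at -75.30° from the x-axis; with |WP| = 16.5, P = (17.69, -14.30). ∠WPE = 93.5° gives PE at -161.8° from the x-axis; with |PE| = 26.5, E = (-7.489, -22.58). ∠PEC = 79.2° gives EC at 97.40° from the x-axis; with |EC| = 23.9, C = (-10.57, 1.122). ∠ECH = 107.5° gives CH at 24.90° from the x-axis; with |CH| = 17.5, H = (5.306, 8.490). ∠CHM = 102.0° gives HM at -53.10° from the x-axis; with |HM| = 11.2, M = (12.03, -0.4668). Then |GM| = |M − G| = 12.04.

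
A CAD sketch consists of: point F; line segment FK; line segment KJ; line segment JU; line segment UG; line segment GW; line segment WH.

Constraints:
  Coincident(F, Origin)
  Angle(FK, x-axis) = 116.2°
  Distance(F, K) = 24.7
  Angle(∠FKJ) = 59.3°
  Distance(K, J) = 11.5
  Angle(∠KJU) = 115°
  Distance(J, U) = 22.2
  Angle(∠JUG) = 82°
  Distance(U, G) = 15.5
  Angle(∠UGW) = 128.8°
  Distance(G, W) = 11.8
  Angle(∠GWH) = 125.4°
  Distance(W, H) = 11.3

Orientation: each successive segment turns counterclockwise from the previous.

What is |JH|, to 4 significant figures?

16.84

F is at the origin; FK runs at 116.2° with length 24.7, so K = (-10.91, 22.16). ∠FKJ = 59.3° gives KJ at -123.1° from the x-axis; with |KJ| = 11.5, J = (-17.19, 12.53). ∠KJU = 115.0° gives JU at -58.10° from the x-axis; with |JU| = 22.2, U = (-5.454, -6.319). ∠JUG = 82.0° gives UG at 39.90° from the x-axis; with |UG| = 15.5, G = (6.437, 3.624). ∠UGW = 128.8° gives GW at 91.10° from the x-axis; with |GW| = 11.8, W = (6.210, 15.42). ∠GWH = 125.4° gives WH at 145.7° from the x-axis; with |WH| = 11.3, H = (-3.124, 21.79). Then |JH| = |H − J| = 16.84.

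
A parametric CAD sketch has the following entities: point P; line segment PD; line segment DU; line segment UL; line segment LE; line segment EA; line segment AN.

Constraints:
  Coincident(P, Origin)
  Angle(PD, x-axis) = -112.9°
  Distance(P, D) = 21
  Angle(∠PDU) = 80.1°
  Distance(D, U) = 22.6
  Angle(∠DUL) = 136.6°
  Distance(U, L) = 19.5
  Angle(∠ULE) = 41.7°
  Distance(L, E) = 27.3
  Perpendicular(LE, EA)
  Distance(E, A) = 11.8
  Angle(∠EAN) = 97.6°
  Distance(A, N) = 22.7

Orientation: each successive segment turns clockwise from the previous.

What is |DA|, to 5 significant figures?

9.8623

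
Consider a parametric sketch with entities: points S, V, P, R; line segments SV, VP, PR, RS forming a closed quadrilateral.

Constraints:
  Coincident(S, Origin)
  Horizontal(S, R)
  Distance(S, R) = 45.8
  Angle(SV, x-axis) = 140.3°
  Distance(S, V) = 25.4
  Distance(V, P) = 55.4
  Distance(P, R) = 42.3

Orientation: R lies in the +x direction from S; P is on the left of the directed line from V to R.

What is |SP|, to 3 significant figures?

50.1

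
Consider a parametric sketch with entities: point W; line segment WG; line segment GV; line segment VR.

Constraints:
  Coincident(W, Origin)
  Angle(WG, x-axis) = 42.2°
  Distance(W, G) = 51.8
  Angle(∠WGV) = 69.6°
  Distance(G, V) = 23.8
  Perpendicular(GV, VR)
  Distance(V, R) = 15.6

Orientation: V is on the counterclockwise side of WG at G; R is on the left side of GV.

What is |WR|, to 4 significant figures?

33.45

∠WGV = 69.6°, so GV runs at 42.2° + (180° − 69.6°) = 152.6° from the x-axis; with |GV| = 23.8, V = G + 23.8·(cos 152.6°, sin 152.6°) = (17.24, 45.75). GV is perpendicular to VR; with |VR| = 15.6 on the left of GV, R = V + 15.6·(-0.4602, -0.8878) = (10.06, 31.90). Then |WR| = |R − W| = 33.45.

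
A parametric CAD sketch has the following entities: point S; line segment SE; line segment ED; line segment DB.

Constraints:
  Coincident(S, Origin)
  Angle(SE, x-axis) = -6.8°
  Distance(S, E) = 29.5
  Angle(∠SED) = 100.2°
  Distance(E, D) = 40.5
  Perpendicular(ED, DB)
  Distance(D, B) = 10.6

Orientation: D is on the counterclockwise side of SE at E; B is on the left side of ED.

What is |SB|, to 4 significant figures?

49.30

∠SED = 100.2°, so ED runs at -6.8° + (180° − 100.2°) = 73.00° from the x-axis; with |ED| = 40.5, D = E + 40.5·(cos 73.00°, sin 73.00°) = (41.13, 35.24). ED is perpendicular to DB; with |DB| = 10.6 on the left of ED, B = D + 10.6·(-0.9563, 0.2924) = (31.00, 38.34). Then |SB| = |B − S| = 49.30.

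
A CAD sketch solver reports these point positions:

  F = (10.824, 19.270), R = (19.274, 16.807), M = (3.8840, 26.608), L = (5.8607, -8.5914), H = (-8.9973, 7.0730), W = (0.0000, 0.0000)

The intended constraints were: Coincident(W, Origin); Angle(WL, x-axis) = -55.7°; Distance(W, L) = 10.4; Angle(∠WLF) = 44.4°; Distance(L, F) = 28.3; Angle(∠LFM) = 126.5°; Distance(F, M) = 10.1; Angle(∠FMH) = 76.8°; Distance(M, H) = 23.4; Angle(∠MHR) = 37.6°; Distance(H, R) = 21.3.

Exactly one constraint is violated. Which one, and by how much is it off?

Distance(H, R) = 21.3 — off by 8.60.

W = (0.00, 0.00) ✓; WL at -55.70° ✓; |WL| = 10.40 ✓; ∠WLF = 44.40° ✓; |LF| = 28.30 ✓; ∠LFM = 126.5° ✓; |FM| = 10.10 ✓; ∠FMH = 76.80° ✓; |MH| = 23.40 ✓; ∠MHR = 37.60° ✓; |HR| = 29.90 ✗.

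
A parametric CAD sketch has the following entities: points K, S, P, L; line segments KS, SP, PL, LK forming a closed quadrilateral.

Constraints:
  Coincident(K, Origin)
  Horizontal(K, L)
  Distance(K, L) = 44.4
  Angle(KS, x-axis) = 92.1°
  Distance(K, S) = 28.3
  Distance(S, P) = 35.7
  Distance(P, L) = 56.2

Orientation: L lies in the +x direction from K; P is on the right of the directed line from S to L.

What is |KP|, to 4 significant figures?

12.90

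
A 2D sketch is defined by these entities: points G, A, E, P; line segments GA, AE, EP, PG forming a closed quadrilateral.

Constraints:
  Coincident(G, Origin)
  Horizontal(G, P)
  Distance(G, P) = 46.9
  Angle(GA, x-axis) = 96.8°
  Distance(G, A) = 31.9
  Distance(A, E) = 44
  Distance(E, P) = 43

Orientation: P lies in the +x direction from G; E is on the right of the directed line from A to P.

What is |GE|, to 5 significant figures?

12.581

Checks: |AE| = 44.00 ✓; |EP| = 43.00 ✓.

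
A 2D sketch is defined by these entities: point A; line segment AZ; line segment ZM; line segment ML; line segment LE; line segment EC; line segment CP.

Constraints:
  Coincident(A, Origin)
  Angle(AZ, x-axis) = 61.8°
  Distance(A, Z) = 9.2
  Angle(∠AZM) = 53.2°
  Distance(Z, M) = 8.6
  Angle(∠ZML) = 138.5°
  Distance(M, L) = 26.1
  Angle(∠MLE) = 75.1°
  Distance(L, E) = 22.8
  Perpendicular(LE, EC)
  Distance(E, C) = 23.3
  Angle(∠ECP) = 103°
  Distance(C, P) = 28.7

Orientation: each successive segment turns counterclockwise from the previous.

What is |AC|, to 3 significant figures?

9.77

A is at the origin; AZ runs at 61.8° with length 9.2, so Z = (4.35, 8.11). ∠AZM = 53.2° gives ZM at -171° from the x-axis; with |ZM| = 8.6, M = (-4.16, 6.82). ∠ZML = 138.5° gives ML at -130° from the x-axis; with |ML| = 26.1, L = (-20.9, -13.2). ∠MLE = 75.1° gives LE at -25.0° from the x-axis; with |LE| = 22.8, E = (-0.234, -22.8). The perpendicularity gives EC at right angles to LE, so EC runs at 65.0°; with |EC| = 23.3, C = (9.61, -1.72). Then |AC| = |C − A| = 9.77.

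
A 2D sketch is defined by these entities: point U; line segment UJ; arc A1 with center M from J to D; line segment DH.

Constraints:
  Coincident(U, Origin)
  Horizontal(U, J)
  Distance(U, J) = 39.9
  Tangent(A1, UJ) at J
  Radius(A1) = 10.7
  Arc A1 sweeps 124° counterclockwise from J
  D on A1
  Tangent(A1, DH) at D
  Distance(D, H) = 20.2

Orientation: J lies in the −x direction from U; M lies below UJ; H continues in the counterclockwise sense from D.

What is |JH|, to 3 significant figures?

33.5

On A1, J sits at bearing 90° from M; a 124° counterclockwise sweep puts D at bearing 214°, so D = M + 10.7·(cos 214°, sin 214°) = (-48.8, -16.7). Tangency of A1 to DH means the radius MD is perpendicular to DH, so DH runs along (−sin 214°, cos 214°); with |DH| = 20.2, H = (-37.5, -33.4). Then |JH| = |H − J| = 33.5.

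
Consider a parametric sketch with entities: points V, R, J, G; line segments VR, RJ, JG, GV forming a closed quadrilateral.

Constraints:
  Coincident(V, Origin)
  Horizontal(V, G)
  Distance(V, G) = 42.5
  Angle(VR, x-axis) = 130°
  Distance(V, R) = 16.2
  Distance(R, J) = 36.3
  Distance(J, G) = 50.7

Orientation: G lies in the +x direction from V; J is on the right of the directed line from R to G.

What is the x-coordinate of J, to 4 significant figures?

-2.657

Checks: |RJ| = 36.30 ✓; |JG| = 50.70 ✓.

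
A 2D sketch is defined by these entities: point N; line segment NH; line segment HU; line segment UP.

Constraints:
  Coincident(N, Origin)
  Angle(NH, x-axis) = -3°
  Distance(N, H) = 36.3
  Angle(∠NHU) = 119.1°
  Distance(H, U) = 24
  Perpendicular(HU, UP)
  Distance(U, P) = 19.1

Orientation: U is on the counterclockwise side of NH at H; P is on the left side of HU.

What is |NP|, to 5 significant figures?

43.523

N is at the origin; NH runs at -3.0° with length 36.3, so H = 36.3·(cos -3.0°, sin -3.0°) = (36.250, -1.8998). ∠NHU = 119.1°, so HU runs at -3.0° + (180° − 119.1°) = 57.900° from the x-axis; with |HU| = 24.0, U = H + 24.0·(cos 57.900°, sin 57.900°) = (49.004, 18.431). HU ⟂ UP; with |UP| = 19.1 on the left of HU, P = U + 19.1·(-0.84712, 0.53140) = (32.824, 28.581). Then |NP| = |P − N| = 43.523.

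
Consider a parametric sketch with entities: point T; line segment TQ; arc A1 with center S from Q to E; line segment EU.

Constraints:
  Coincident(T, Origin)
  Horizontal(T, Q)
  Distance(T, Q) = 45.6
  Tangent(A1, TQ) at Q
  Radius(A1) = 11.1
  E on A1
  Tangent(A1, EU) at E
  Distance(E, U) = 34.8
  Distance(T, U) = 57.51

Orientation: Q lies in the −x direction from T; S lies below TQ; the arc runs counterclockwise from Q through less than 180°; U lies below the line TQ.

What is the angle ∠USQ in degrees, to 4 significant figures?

162.5°

T is at the origin; TQ is horizontal with |TQ| = 45.6 and Q on the −x side, so Q = (-45.60, 0.000). Since A1 is tangent to TQ there, SQ ⟂ TQ, so S = Q + (0, -11.1) = (-45.60, -11.10). Since SE ⟂ EU (tangency), |SU| = √(11.1² + 34.8²) = 36.53 regardless of where E sits on A1. So U lies on both circle(T, 57.51) and circle(S, 36.53); the below-TQ intersection is U = (-34.61, -45.93). E is the foot of the tangent from U: E = (-54.67, -17.50).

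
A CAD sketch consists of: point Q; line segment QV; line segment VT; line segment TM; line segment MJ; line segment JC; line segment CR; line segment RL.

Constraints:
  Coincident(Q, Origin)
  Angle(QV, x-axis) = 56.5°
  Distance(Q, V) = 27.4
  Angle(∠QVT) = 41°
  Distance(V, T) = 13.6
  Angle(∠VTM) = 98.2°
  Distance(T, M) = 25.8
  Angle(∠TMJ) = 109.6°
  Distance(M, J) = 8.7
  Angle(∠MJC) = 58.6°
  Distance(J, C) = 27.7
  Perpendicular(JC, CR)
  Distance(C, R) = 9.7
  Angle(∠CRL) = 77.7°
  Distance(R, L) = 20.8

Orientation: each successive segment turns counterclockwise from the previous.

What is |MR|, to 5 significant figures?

23.279

∠MJC = 58.6° gives JC at 109.10° from the x-axis; with |JC| = 27.7, C = (4.7323, 17.945). JC ⟂ CR, so CR runs at -160.90°; with |CR| = 9.7, R = (-4.4337, 14.771). Then |MR| = |R − M| = 23.279.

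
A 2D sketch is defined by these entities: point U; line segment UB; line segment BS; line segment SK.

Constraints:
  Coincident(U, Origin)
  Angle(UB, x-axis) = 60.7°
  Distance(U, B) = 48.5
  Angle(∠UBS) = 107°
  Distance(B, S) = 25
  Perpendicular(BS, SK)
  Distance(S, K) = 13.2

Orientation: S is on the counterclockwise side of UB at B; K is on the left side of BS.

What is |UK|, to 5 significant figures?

51.342

U is at the origin; UB runs at 60.7° with length 48.5, so B = 48.5·(cos 60.7°, sin 60.7°) = (23.735, 42.295). ∠UBS = 107.0°, so BS runs at 60.7° + (180° − 107.0°) = 133.70° from the x-axis; with |BS| = 25.0, S = B + 25.0·(cos 133.70°, sin 133.70°) = (6.4630, 60.370). The perpendicularity gives SK at right angles to BS; with |SK| = 13.2 on the left of BS, K = S + 13.2·(-0.72297, -0.69088) = (-3.0802, 51.250). Then |UK| = |K − U| = 51.342.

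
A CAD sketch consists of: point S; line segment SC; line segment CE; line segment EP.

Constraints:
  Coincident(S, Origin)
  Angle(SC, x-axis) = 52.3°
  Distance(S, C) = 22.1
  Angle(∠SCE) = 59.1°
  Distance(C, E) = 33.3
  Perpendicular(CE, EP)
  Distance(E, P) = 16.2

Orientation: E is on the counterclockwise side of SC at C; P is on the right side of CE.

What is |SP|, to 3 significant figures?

41.5

S is at the origin; SC runs at 52.3° with length 22.1, so C = 22.1·(cos 52.3°, sin 52.3°) = (13.5, 17.5). ∠SCE = 59.1°, so CE runs at 52.3° + (180° − 59.1°) = 173° from the x-axis; with |CE| = 33.3, E = C + 33.3·(cos 173°, sin 173°) = (-19.6, 21.4). CE ⟂ EP; with |EP| = 16.2 on the right of CE, P = E + 16.2·(0.118, 0.993) = (-17.6, 37.5). Then |SP| = |P − S| = 41.5.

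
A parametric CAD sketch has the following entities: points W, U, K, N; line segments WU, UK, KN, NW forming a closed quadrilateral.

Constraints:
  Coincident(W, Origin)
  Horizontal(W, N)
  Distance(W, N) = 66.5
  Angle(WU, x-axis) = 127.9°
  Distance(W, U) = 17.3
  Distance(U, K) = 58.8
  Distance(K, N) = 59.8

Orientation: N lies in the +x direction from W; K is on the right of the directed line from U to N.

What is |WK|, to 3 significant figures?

41.7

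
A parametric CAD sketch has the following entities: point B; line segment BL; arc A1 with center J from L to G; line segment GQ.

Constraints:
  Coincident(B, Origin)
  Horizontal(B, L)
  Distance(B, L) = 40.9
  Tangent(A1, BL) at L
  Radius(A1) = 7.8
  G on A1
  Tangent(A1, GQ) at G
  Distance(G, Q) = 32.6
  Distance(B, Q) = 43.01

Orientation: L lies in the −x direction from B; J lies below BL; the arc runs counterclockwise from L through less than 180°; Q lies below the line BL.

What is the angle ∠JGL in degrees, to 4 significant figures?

22.30°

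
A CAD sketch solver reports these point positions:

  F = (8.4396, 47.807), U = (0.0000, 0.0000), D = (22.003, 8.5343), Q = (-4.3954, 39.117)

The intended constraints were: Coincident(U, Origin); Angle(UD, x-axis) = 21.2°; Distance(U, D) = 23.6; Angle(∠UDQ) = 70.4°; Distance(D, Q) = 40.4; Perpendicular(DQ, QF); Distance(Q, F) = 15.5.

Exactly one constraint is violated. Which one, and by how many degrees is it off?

Perpendicular(DQ, QF) — off by 6.70°.

U = (0.00, 0.00) ✓; UD at 21.20° ✓; |UD| = 23.60 ✓; ∠UDQ = 70.40° ✓; |DQ| = 40.40 ✓; ∠(DQ, QF) = 96.70° ✗; |QF| = 15.50 ✓.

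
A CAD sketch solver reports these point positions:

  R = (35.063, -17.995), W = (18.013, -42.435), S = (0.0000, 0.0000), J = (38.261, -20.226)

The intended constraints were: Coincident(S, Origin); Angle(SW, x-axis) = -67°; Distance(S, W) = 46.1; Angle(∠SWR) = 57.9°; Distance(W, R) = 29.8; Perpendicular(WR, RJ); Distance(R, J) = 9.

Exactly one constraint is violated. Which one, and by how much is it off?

Distance(R, J) = 9 — off by 5.10.

S = (0.00, 0.00) ✓; SW at -67.00° ✓; |SW| = 46.10 ✓; ∠SWR = 57.90° ✓; |WR| = 29.80 ✓; ∠(WR, RJ) = 90.00° ✓; |RJ| = 3.899 ✗.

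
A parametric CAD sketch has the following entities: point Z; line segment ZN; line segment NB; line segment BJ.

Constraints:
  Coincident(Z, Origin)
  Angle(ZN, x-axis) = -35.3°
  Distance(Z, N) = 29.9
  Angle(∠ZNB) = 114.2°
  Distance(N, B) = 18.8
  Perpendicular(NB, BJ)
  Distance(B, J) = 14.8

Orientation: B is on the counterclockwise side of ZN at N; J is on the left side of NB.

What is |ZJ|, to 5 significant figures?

33.468

∠ZNB = 114.2°, so NB runs at -35.3° + (180° − 114.2°) = 30.500° from the x-axis; with |NB| = 18.8, B = N + 18.8·(cos 30.500°, sin 30.500°) = (40.601, -7.7362). NB is perpendicular to BJ; with |BJ| = 14.8 on the left of NB, J = B + 14.8·(-0.50754, 0.86163) = (33.090, 5.0159). Then |ZJ| = |J − Z| = 33.468.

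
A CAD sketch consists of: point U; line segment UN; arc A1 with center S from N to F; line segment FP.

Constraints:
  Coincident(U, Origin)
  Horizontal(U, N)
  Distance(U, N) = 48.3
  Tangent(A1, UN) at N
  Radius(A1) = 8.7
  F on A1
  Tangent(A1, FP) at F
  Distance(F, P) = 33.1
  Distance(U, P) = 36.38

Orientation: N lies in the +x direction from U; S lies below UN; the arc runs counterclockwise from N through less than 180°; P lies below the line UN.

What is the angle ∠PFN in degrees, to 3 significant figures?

154°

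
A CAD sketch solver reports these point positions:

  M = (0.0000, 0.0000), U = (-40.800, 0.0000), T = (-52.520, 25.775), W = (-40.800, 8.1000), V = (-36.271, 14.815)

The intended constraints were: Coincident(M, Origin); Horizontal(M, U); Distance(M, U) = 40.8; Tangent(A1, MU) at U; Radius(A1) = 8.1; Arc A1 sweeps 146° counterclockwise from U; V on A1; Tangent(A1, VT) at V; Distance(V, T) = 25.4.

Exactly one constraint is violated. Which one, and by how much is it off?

Distance(V, T) = 25.4 — off by 5.80.

M = (0.00, 0.00) ✓; M.y = 0.00, U.y = 0.00 ✓; |MU| = 40.80 ✓; ∠(WU, UM) = 90.00° ✓; |WU| = 8.100 ✓; bearing(W→V) − bearing(W→U) = 146.0° ✓; |WV| = 8.100 ✓; ∠(WV, VT) = 90.00° ✓; |VT| = 19.60 ✗.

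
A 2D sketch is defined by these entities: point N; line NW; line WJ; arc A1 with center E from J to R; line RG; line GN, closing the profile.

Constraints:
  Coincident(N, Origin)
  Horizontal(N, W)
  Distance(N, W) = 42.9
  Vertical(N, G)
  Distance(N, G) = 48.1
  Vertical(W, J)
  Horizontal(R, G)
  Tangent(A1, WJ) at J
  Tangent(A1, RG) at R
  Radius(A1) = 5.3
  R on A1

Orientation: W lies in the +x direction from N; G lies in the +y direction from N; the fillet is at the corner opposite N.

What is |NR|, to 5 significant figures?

61.052

The virtual corner opposite N is at (42.900, 48.100). The tangent condition forces EJ to be normal to WJ and the tangent condition forces ER to be normal to RG, with radius 5.3, so the center E sits 5.3 in from both sides at E = (37.600, 42.800). That places the tangent points at J = (42.900, 42.800) on WJ and R = (37.600, 48.100) on RG. Then |NR| = |R − N| = 61.052.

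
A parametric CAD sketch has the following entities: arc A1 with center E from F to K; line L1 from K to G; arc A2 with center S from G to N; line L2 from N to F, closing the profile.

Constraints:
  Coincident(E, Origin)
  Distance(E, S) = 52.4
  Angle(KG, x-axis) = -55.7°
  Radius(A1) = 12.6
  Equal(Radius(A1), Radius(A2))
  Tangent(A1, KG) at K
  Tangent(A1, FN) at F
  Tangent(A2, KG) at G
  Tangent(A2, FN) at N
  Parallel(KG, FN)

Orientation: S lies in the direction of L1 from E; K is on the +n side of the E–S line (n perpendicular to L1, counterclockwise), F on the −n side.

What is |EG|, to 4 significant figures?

53.89

The slot axis is L1's direction at -55.7°, so u = (cos -55.7°, sin -55.7°) = (0.5635, -0.8261) and n = (−sin -55.7°, cos -55.7°) = (0.8261, 0.5635). E is at the origin and S lies 52.4 along u from E, so S = 52.4·u = (29.53, -43.29). Tangency of A1 to both parallel lines with radius 12.6 puts K and F at E ± 12.6·n: K = (10.41, 7.100), F = (-10.41, -7.100). Equal radii place G and N the same way about S: G = S + 12.6·n = (39.94, -36.19), N = S − 12.6·n = (19.12, -50.39). Then |EG| = |G − E| = 53.89.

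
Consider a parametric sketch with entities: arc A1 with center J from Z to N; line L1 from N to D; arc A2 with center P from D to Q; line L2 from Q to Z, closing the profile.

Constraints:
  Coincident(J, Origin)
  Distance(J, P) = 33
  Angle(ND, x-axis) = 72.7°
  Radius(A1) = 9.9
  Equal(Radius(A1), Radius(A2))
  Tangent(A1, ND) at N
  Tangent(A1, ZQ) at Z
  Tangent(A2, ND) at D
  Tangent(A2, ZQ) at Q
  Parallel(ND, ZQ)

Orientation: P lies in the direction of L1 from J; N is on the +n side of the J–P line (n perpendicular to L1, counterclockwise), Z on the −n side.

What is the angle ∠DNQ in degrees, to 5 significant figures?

30.964°

The slot axis is L1's direction at 72.7°, so u = (cos 72.7°, sin 72.7°) = (0.29737, 0.95476) and n = (−sin 72.7°, cos 72.7°) = (-0.95476, 0.29737). J is at the origin and P lies 33.0 along u from J, so P = 33.0·u = (9.8134, 31.507). Tangency of A1 to both parallel lines with radius 9.9 puts N and Z at J ± 9.9·n: N = (-9.4521, 2.9440), Z = (9.4521, -2.9440). Equal radii place D and Q the same way about P: D = P + 9.9·n = (0.36124, 34.451), Q = P − 9.9·n = (19.266, 28.563). Then cos ∠DNQ = ND·NQ / (|ND||NQ|), giving 30.964°.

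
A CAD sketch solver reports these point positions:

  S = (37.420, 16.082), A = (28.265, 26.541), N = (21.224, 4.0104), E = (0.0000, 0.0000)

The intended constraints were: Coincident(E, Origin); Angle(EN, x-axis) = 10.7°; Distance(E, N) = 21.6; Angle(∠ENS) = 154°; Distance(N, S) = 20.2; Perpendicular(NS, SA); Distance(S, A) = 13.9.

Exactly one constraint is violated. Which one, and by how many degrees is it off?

Perpendicular(NS, SA) — off by 4.50°.

E = (0.00, 0.00) ✓; EN at 10.70° ✓; |EN| = 21.60 ✓; ∠ENS = 154.0° ✓; |NS| = 20.20 ✓; ∠(NS, SA) = 94.50° ✗; |SA| = 13.90 ✓.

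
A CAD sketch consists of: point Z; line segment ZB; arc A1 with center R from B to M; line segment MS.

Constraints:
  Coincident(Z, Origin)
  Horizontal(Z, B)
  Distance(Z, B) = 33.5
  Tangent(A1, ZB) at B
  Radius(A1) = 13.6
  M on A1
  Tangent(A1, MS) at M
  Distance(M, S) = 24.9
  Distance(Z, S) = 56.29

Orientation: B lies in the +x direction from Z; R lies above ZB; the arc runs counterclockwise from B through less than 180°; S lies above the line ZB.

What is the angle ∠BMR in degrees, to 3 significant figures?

35.1°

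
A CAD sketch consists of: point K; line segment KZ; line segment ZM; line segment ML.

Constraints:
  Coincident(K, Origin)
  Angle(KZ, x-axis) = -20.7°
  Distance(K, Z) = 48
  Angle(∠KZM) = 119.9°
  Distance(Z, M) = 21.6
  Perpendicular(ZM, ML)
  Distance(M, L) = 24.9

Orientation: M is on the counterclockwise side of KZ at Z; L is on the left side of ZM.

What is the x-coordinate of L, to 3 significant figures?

45.8

K is at the origin; KZ runs at -20.7° with length 48.0, so Z = 48.0·(cos -20.7°, sin -20.7°) = (44.9, -17.0). ∠KZM = 119.9°, so ZM runs at -20.7° + (180° − 119.9°) = 39.4° from the x-axis; with |ZM| = 21.6, M = Z + 21.6·(cos 39.4°, sin 39.4°) = (61.6, -3.26). ZM ⟂ ML; with |ML| = 24.9 on the left of ZM, L = M + 24.9·(-0.635, 0.773) = (45.8, 16.0). So L.x = 45.8.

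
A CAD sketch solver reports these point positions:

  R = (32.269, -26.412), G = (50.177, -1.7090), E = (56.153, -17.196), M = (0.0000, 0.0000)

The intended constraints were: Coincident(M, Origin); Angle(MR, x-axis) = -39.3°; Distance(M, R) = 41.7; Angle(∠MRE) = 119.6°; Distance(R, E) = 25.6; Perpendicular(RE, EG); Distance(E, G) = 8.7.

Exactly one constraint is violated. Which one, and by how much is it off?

Distance(E, G) = 8.7 — off by 7.90.

M = (0.00, 0.00) ✓; MR at -39.30° ✓; |MR| = 41.70 ✓; ∠MRE = 119.6° ✓; |RE| = 25.60 ✓; ∠(RE, EG) = 90.00° ✓; |EG| = 16.60 ✗.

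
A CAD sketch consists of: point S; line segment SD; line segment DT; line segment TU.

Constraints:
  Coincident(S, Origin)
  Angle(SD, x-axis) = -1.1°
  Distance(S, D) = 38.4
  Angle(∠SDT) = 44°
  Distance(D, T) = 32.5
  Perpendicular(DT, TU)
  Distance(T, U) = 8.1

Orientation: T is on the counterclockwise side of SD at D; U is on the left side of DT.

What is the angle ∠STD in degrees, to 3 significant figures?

79.6°

S is at the origin; SD runs at -1.1° with length 38.4, so D = 38.4·(cos -1.1°, sin -1.1°) = (38.4, -0.737). ∠SDT = 44.0°, so DT runs at -1.1° + (180° − 44.0°) = 135° from the x-axis; with |DT| = 32.5, T = D + 32.5·(cos 135°, sin 135°) = (15.5, 22.3). Then cos ∠STD = TS·TD / (|TS||TD|), giving 79.6°.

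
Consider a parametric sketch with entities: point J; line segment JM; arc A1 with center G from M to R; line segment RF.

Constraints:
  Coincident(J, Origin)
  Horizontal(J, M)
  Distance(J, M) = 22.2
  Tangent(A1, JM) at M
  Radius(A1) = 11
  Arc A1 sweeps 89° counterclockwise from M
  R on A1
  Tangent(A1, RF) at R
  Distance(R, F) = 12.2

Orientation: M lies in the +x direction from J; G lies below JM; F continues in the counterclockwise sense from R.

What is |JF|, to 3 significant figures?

25.5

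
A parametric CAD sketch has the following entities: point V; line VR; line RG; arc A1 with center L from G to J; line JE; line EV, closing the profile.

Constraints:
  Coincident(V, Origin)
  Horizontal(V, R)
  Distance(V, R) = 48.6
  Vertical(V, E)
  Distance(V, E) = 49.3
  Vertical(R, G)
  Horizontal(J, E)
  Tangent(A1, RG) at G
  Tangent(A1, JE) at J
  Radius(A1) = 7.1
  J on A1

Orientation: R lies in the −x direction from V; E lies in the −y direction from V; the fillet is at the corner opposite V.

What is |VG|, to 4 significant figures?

64.36

V is at the origin; VR is horizontal with |VR| = 48.6 and R on the −x side, so R = (-48.60, 0.000). VE is vertical with |VE| = 49.3 and E on the −y side, so E = (0.000, -49.30). The virtual corner opposite V is at (-48.60, -49.30). Since A1 is tangent to RG there, LG ⟂ RG and tangency of A1 to JE means the radius LJ is perpendicular to JE, with radius 7.1, so the center L sits 7.1 in from both sides at L = (-41.50, -42.20). That places the tangent points at G = (-48.60, -42.20) on RG and J = (-41.50, -49.30) on JE. Then |VG| = |G − V| = 64.36.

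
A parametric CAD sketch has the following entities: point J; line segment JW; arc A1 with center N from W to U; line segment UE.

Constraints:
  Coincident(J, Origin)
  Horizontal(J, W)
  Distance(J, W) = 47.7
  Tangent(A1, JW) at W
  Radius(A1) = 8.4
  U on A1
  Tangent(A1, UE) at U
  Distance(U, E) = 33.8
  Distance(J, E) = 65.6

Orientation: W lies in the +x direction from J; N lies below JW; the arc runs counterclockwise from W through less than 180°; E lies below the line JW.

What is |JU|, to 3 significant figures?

41.1

Checks: |NU| = 8.400 ✓; ∠(NU, UE) = 90.00° ✓; |UE| = 33.80 ✓; |JE| = 65.60 ✓.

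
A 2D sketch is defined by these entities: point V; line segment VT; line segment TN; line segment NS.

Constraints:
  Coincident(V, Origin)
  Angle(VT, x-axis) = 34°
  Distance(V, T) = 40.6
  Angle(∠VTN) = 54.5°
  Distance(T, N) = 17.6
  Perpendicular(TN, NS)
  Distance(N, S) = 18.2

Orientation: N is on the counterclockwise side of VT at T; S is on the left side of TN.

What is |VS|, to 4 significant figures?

16.01

V is at the origin; VT runs at 34.0° with length 40.6, so T = 40.6·(cos 34.0°, sin 34.0°) = (33.66, 22.70). ∠VTN = 54.5°, so TN runs at 34.0° + (180° − 54.5°) = 159.5° from the x-axis; with |TN| = 17.6, N = T + 17.6·(cos 159.5°, sin 159.5°) = (17.17, 28.87). TN is perpendicular to NS; with |NS| = 18.2 on the left of TN, S = N + 18.2·(-0.3502, -0.9367) = (10.80, 11.82). Then |VS| = |S − V| = 16.01.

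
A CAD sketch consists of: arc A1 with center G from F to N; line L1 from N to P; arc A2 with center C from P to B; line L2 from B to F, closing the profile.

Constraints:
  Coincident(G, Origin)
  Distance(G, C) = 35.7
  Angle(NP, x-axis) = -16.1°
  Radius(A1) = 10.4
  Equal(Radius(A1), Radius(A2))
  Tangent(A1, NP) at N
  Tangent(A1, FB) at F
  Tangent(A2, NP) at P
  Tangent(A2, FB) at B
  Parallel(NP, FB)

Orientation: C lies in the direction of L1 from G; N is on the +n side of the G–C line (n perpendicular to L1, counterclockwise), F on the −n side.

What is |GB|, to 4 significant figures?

37.18

The slot axis is L1's direction at -16.1°, so u = (cos -16.1°, sin -16.1°) = (0.9608, -0.2773) and n = (−sin -16.1°, cos -16.1°) = (0.2773, 0.9608). G is at the origin and C lies 35.7 along u from G, so C = 35.7·u = (34.30, -9.900). Tangency of A1 to both parallel lines with radius 10.4 puts N and F at G ± 10.4·n: N = (2.884, 9.992), F = (-2.884, -9.992). Equal radii place P and B the same way about C: P = C + 10.4·n = (37.18, 0.09197), B = C − 10.4·n = (31.42, -19.89). Then |GB| = |B − G| = 37.18.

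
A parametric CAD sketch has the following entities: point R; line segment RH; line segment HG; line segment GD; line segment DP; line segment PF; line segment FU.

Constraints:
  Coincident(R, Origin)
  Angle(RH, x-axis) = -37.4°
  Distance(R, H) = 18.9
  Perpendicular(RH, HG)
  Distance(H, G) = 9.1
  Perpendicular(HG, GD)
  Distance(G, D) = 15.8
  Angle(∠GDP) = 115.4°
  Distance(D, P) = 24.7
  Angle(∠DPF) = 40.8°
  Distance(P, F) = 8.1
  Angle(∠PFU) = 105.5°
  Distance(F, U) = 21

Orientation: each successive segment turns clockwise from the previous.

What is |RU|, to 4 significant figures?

11.28

R is at the origin; RH runs at -37.4° with length 18.9, so H = (15.01, -11.48). The perpendicularity gives HG at right angles to RH, so HG runs at -127.4°; with |HG| = 9.1, G = (9.487, -18.71). HG ⟂ GD, so GD runs at 142.6°; with |GD| = 15.8, D = (-3.064, -9.112). ∠GDP = 115.4° gives DP at 78.00° from the x-axis; with |DP| = 24.7, P = (2.071, 15.05). ∠DPF = 40.8° gives PF at -61.20° from the x-axis; with |PF| = 8.1, F = (5.973, 7.950). ∠PFU = 105.5° gives FU at -135.7° from the x-axis; with |FU| = 21.0, U = (-9.056, -6.717). Then |RU| = |U − R| = 11.28.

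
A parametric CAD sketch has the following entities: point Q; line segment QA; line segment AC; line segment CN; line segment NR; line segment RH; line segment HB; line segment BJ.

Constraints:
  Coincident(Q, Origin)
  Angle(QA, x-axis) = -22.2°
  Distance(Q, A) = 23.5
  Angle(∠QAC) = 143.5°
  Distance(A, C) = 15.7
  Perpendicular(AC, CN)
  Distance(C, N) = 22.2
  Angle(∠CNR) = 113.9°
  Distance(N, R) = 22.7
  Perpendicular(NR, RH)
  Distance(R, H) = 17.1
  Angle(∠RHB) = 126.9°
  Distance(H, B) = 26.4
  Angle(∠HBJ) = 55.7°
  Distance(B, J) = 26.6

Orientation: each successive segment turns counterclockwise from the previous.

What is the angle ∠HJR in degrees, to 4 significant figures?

41.61°

Q is at the origin; QA runs at -22.2° with length 23.5, so A = (21.76, -8.879). ∠QAC = 143.5° gives AC at 14.30° from the x-axis; with |AC| = 15.7, C = (36.97, -5.001). AC ⟂ CN, so CN runs at 104.3°; with |CN| = 22.2, N = (31.49, 16.51). ∠CNR = 113.9° gives NR at 170.4° from the x-axis; with |NR| = 22.7, R = (9.106, 20.30). NR ⟂ RH, so RH runs at -99.60°; with |RH| = 17.1, H = (6.254, 3.436). ∠RHB = 126.9° gives HB at -46.50° from the x-axis; with |HB| = 26.4, B = (24.43, -15.71). ∠HBJ = 55.7° gives BJ at 77.80° from the x-axis; with |BJ| = 26.6, J = (30.05, 10.29). Then cos ∠HJR = JH·JR / (|JH||JR|), giving 41.61°.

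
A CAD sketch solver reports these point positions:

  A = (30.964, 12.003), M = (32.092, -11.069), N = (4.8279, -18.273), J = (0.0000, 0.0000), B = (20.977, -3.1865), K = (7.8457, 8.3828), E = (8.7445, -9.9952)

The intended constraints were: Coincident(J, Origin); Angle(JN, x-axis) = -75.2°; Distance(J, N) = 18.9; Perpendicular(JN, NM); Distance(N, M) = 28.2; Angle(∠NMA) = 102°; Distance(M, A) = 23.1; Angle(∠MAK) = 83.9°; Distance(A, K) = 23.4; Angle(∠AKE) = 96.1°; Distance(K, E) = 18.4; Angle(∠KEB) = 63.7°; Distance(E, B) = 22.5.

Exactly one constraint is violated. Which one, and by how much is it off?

Distance(E, B) = 22.5 — off by 8.50.

J = (0.00, 0.00) ✓; JN at -75.20° ✓; |JN| = 18.90 ✓; ∠(JN, NM) = 90.00° ✓; |NM| = 28.20 ✓; ∠NMA = 102.0° ✓; |MA| = 23.10 ✓; ∠MAK = 83.90° ✓; |AK| = 23.40 ✓; ∠AKE = 96.10° ✓; |KE| = 18.40 ✓; ∠KEB = 63.70° ✓; |EB| = 14.00 ✗.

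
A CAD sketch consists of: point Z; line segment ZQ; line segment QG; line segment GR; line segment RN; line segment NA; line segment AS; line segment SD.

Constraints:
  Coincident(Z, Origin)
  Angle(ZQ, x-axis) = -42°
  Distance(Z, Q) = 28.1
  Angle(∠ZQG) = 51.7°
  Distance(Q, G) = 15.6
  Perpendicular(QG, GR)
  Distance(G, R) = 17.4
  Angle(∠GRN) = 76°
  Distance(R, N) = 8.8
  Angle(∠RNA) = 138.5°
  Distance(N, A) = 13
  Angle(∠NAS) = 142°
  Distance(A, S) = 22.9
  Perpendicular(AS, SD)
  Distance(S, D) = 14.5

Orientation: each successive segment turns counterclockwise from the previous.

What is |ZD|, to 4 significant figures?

39.51

Z is at the origin; ZQ runs at -42.0° with length 28.1, so Q = (20.88, -18.80). ∠ZQG = 51.7° gives QG at 86.30° from the x-axis; with |QG| = 15.6, G = (21.89, -3.235). QG ⟂ GR, so GR runs at 176.3°; with |GR| = 17.4, R = (4.525, -2.112). ∠GRN = 76.0° gives RN at -79.70° from the x-axis; with |RN| = 8.8, N = (6.099, -10.77). ∠RNA = 138.5° gives NA at -38.20° from the x-axis; with |NA| = 13.0, A = (16.31, -18.81). ∠NAS = 142.0° gives AS at -0.2000° from the x-axis; with |AS| = 22.9, S = (39.21, -18.89). AS is perpendicular to SD, so SD runs at 89.80°; with |SD| = 14.5, D = (39.27, -4.390). Then |ZD| = |D − Z| = 39.51.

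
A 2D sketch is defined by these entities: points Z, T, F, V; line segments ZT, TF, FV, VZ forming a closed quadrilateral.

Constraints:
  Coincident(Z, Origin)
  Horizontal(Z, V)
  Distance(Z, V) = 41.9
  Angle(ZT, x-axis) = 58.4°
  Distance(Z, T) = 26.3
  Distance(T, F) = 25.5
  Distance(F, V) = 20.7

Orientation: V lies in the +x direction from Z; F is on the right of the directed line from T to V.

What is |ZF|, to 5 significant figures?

21.384

Z is at the origin; Z and V share the same y with |ZV| = 41.9 and V in +x, so V = (41.9, 0). ZT runs at 58.4° with |ZT| = 26.3, so T = (13.781, 22.400). F is determined by |TF| = 25.5 and |FV| = 20.7 together: it lies at the intersection of circle(T, 25.5) and circle(V, 20.7). With |TV| = 35.951, the foot of the radical line on TV is 21.060 from T and the perpendicular offset is √(25.5² − 21.060²) = 14.378. Taking the right-of-TV solution: F = (21.294, -1.9677).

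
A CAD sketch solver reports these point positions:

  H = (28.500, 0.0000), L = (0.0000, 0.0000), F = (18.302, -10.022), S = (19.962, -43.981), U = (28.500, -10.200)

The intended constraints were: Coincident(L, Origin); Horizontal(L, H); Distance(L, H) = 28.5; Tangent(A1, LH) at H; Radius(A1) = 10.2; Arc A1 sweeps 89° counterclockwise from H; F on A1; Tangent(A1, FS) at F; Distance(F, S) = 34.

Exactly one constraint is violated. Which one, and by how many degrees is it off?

Tangent(A1, FS) at F — off by 3.80°.

L = (0.00, 0.00) ✓; L.y = 0.00, H.y = 0.00 ✓; |LH| = 28.50 ✓; ∠(UH, HL) = 90.00° ✓; |UH| = 10.20 ✓; bearing(U→F) − bearing(U→H) = 89.00° ✓; |UF| = 10.20 ✓; ∠(UF, FS) = 86.20° ✗; |FS| = 34.00 ✓.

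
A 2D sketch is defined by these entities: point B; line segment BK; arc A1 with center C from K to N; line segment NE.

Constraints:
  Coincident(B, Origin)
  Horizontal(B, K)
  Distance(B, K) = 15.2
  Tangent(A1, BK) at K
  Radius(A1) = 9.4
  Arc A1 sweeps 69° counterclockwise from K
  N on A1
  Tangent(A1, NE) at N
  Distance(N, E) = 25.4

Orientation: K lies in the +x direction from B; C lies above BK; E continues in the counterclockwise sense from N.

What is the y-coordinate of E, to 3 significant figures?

29.7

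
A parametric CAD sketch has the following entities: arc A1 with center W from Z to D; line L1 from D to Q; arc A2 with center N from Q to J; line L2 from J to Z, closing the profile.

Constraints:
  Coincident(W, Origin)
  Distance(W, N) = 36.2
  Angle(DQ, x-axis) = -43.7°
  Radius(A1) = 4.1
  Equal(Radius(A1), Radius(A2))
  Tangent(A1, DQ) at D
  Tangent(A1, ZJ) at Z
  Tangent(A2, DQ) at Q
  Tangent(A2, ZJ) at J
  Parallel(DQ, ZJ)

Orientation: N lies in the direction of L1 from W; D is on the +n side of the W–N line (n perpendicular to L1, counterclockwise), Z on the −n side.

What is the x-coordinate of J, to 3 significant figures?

23.3

Tangency of A1 to both parallel lines with radius 4.1 puts D and Z at W ± 4.1·n: D = (2.83, 2.96), Z = (-2.83, -2.96). Equal radii place Q and J the same way about N: Q = N + 4.1·n = (29.0, -22.0), J = N − 4.1·n = (23.3, -28.0). So J.x = 23.3.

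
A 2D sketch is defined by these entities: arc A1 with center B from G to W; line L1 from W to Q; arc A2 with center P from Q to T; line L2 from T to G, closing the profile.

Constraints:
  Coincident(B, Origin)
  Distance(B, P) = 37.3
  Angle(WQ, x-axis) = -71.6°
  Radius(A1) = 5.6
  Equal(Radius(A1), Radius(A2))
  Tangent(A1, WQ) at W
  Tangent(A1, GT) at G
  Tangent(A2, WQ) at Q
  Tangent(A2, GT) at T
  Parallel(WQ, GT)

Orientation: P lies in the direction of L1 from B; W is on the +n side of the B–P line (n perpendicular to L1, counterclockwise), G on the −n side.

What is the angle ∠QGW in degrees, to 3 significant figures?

73.3°

The slot axis is L1's direction at -71.6°, so u = (cos -71.6°, sin -71.6°) = (0.316, -0.949) and n = (−sin -71.6°, cos -71.6°) = (0.949, 0.316). B is at the origin and P lies 37.3 along u from B, so P = 37.3·u = (11.8, -35.4). Tangency of A1 to both parallel lines with radius 5.6 puts W and G at B ± 5.6·n: W = (5.31, 1.77), G = (-5.31, -1.77). Equal radii place Q and T the same way about P: Q = P + 5.6·n = (17.1, -33.6), T = P − 5.6·n = (6.46, -37.2). Then cos ∠QGW = GQ·GW / (|GQ||GW|), giving 73.3°.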